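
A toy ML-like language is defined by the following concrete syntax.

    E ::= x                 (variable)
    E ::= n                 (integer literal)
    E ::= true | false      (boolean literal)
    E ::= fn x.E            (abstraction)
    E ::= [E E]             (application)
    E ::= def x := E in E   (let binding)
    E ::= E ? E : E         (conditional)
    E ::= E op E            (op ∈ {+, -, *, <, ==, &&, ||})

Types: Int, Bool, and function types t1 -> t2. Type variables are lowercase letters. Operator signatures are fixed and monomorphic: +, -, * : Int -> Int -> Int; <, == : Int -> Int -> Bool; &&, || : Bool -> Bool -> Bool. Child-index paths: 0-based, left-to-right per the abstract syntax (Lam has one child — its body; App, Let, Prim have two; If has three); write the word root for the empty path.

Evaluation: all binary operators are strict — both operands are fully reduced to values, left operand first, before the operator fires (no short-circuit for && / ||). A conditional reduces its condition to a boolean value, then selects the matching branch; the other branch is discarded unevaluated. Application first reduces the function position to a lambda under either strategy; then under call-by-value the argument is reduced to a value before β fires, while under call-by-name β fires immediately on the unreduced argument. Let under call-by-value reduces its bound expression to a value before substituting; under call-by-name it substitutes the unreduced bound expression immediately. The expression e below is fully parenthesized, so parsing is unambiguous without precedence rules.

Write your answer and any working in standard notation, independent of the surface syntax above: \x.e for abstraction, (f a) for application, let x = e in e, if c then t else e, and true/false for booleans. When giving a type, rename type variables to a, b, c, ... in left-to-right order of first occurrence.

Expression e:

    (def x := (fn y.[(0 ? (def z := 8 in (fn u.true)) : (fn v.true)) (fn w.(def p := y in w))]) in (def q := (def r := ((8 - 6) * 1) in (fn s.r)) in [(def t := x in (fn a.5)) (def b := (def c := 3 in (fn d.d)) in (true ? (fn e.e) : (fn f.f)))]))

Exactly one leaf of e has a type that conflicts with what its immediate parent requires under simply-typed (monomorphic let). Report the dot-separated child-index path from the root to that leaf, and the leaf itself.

Working:
  unify Int ~ Bool
  FAIL: mismatch Int ~ Bool

Answer: 0.0.0.0 : 0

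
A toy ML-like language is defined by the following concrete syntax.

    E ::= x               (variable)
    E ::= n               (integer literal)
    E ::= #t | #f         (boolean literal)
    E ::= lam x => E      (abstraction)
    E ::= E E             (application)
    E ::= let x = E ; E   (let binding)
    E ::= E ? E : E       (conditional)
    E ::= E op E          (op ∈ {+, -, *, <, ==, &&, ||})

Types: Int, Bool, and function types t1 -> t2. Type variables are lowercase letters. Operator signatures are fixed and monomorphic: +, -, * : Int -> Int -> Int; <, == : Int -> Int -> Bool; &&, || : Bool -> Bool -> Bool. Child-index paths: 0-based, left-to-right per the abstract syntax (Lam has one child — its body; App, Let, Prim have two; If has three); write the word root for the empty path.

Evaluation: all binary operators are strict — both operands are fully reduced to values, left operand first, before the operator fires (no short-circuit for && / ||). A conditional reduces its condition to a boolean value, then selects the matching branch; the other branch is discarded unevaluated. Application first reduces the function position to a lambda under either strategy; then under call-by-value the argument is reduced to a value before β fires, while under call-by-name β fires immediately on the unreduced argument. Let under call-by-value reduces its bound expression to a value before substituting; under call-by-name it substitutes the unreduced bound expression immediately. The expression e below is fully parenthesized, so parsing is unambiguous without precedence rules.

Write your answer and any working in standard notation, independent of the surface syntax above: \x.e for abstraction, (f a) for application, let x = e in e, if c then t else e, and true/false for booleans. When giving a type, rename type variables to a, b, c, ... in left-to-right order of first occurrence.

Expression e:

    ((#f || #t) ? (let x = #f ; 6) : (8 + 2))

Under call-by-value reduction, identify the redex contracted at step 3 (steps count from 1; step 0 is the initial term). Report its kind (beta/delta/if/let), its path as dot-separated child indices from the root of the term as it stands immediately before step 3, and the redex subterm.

Answer: let at root : (let x = false in 6)

Trace:
step 0: (if (false || true) then (let x = false in 6) else (8 + 2))
step 1: [delta@0] (if true then (let x = false in 6) else (8 + 2))
step 2: [if@root] (let x = false in 6)
step 3: [let@root] 6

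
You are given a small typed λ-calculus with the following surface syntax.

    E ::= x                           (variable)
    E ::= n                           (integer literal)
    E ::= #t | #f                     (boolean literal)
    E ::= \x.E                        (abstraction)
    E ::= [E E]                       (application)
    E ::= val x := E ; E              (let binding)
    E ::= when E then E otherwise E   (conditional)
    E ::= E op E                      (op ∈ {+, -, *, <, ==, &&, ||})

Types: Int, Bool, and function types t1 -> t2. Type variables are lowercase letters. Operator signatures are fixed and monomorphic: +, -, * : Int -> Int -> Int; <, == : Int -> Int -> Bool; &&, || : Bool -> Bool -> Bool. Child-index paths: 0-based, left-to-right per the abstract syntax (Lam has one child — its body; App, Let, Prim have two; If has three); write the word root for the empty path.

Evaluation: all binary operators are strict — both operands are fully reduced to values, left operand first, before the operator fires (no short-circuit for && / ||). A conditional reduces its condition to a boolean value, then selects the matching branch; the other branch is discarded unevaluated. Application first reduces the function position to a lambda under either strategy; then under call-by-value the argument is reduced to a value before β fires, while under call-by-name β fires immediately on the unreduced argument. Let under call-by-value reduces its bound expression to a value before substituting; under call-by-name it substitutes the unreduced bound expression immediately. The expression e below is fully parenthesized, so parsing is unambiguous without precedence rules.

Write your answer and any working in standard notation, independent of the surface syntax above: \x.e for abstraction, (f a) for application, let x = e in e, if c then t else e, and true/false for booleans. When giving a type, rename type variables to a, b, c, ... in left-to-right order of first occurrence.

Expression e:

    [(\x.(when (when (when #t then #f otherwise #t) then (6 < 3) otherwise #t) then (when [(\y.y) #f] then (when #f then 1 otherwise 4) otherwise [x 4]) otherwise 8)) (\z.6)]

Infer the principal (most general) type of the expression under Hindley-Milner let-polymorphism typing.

Working:
  unify Bool ~ Bool
  unify Bool ~ Bool
  unify Bool ~ Bool
  unify Int ~ Int
  unify Int ~ Int
  unify Bool ~ Bool
  unify Bool ~ Bool
y : b
\y._ : b -> b
  unify b -> b ~ Bool -> c
  unify b ~ Bool
  unify Bool ~ c
_ _ : Bool
  unify Bool ~ Bool
  unify Bool ~ Bool
  unify Int ~ Int
x : a
  unify a ~ Int -> d
_ _ : d
  unify Int ~ d
  unify Int ~ Int
\x._ : (Int -> Int) -> Int
\z._ : e -> Int
  unify (Int -> Int) -> Int ~ (e -> Int) -> f
  unify Int -> Int ~ e -> Int
  unify Int ~ e
  unify Int ~ Int
  unify Int ~ f
_ _ : Int

Answer: Int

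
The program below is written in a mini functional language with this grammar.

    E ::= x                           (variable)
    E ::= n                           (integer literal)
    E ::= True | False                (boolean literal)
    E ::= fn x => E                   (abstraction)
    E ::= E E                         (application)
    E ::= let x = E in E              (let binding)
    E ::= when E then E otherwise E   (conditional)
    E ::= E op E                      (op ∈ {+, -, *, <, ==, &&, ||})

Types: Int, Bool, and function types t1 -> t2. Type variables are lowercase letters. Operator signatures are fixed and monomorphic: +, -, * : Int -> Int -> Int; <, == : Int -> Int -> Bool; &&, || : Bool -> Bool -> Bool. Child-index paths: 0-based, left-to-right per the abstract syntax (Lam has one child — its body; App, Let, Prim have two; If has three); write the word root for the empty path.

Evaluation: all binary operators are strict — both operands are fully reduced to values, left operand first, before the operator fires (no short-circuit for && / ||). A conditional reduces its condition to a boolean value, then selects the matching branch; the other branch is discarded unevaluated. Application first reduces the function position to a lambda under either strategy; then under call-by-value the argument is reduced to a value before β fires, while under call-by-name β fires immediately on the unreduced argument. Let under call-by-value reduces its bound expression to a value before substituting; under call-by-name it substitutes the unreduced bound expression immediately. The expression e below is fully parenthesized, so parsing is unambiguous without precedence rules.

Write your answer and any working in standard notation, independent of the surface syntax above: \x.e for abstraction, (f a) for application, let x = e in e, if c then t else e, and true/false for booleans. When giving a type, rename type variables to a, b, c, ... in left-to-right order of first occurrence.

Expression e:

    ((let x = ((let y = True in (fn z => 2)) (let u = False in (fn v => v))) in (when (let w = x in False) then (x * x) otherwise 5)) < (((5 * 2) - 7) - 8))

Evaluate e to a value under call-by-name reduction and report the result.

Answer: false

Trace:
step 0: ((let x = ((let y = true in (\z.2)) (let u = false in (\v.v))) in (if (let w = x in false) then (x * x) else 5)) < (((5 * 2) - 7) - 8))
step 1: [let@0] ((if (let w = ((let y = true in (\z.2)) (let u = false in (\v.v))) in false) then (((let y = true in (\z.2)) (let u = false in (\v.v))) * ((let y = true in (\z.2)) (let u = false in (\v.v)))) else 5) < (((5 * 2) - 7) - 8))
step 2: [let@0.0] ((if false then (((let y = true in (\z.2)) (let u = false in (\v.v))) * ((let y = true in (\z.2)) (let u = false in (\v.v)))) else 5) < (((5 * 2) - 7) - 8))
step 3: [if@0] (5 < (((5 * 2) - 7) - 8))
step 4: [delta@1.0.0] (5 < ((10 - 7) - 8))
step 5: [delta@1.0] (5 < (3 - 8))
step 6: [delta@1] (5 < -5)
step 7: [delta@root] false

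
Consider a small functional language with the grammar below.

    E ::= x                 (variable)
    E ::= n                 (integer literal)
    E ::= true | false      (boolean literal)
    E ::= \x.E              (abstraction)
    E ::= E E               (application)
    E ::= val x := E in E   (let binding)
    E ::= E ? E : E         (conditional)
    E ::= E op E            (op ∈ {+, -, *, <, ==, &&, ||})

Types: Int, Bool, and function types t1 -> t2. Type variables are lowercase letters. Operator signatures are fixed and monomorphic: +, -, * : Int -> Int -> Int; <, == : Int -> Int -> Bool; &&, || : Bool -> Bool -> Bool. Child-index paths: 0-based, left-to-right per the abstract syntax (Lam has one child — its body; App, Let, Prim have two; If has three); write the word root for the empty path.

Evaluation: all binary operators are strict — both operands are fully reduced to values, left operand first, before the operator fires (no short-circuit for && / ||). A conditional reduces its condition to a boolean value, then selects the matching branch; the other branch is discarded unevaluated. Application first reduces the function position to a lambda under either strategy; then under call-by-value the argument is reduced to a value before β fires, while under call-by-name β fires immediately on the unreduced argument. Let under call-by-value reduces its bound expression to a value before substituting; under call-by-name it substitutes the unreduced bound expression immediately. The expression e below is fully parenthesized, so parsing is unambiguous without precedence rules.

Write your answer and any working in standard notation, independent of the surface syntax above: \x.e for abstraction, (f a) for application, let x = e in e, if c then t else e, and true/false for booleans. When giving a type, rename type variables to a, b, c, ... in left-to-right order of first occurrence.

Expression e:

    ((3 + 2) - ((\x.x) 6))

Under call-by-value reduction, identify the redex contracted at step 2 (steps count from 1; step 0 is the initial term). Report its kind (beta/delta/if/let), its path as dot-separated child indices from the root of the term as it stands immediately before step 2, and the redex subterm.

Answer: beta at 1 : ((\x.x) 6)

Trace:
step 0: ((3 + 2) - ((\x.x) 6))
step 1: [delta@0] (5 - ((\x.x) 6))
step 2: [beta@1] (5 - 6)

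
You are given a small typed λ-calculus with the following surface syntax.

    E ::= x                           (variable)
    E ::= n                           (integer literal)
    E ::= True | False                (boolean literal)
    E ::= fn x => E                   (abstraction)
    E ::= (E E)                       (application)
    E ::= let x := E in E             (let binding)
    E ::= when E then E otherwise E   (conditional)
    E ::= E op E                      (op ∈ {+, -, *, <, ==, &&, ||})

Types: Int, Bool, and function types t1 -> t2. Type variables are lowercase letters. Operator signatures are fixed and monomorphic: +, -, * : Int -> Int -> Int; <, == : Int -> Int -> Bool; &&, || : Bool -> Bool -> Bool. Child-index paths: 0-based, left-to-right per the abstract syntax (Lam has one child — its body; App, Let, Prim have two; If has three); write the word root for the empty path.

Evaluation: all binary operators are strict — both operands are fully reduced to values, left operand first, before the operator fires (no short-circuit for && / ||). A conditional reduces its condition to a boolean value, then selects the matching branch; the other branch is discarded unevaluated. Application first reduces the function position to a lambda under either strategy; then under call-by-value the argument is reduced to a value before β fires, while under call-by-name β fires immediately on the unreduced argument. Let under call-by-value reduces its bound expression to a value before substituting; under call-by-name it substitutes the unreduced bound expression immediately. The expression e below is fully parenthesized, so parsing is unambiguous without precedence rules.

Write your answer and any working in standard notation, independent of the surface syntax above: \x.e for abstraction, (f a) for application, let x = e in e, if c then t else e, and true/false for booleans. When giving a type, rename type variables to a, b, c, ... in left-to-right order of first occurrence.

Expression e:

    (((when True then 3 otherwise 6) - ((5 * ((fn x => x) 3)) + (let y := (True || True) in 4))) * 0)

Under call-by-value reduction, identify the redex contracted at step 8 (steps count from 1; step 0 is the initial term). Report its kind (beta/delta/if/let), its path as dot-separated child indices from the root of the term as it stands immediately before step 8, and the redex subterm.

Trace:
step 0: (((if true then 3 else 6) - ((5 * ((\x.x) 3)) + (let y = (true || true) in 4))) * 0)
step 1: [if@0.0] ((3 - ((5 * ((\x.x) 3)) + (let y = (true || true) in 4))) * 0)
step 2: [beta@0.1.0.1] ((3 - ((5 * 3) + (let y = (true || true) in 4))) * 0)
step 3: [delta@0.1.0] ((3 - (15 + (let y = (true || true) in 4))) * 0)
step 4: [delta@0.1.1.0] ((3 - (15 + (let y = true in 4))) * 0)
step 5: [let@0.1.1] ((3 - (15 + 4)) * 0)
step 6: [delta@0.1] ((3 - 19) * 0)
step 7: [delta@0] (-16 * 0)
step 8: [delta@root] 0

Answer: delta at root : (-16 * 0)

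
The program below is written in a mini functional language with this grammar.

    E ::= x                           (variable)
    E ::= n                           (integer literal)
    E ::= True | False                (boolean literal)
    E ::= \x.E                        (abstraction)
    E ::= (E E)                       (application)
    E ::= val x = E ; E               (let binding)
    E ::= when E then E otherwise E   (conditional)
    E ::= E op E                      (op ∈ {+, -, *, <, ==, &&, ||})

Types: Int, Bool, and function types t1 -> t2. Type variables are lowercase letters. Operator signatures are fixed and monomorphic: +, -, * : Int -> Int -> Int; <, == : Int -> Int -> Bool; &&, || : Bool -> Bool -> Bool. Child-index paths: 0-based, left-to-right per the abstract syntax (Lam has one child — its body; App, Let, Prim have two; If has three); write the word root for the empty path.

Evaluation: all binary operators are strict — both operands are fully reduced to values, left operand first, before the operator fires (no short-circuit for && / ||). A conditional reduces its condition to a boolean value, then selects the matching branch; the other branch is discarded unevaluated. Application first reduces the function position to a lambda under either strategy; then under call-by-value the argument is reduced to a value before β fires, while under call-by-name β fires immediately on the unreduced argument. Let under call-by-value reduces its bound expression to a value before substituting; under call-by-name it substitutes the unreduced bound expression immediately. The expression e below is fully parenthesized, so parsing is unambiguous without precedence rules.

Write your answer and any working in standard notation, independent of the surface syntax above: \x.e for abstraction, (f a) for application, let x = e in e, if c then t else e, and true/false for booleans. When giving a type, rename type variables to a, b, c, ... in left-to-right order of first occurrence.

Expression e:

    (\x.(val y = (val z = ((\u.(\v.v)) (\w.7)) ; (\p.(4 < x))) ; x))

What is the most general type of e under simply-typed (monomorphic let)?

Derivation:
v : c
\v._ : c -> c
\u._ : b -> c -> c
\w._ : d -> Int
  unify b -> c -> c ~ (d -> Int) -> e
  unify b ~ d -> Int
  unify c -> c ~ e
_ _ : c -> c
let z : c -> c
  unify Int ~ Int
x : a
  unify a ~ Int
\p._ : f -> Bool
let y : f -> Bool
x : Int
\x._ : Int -> Int

Answer: Int -> Int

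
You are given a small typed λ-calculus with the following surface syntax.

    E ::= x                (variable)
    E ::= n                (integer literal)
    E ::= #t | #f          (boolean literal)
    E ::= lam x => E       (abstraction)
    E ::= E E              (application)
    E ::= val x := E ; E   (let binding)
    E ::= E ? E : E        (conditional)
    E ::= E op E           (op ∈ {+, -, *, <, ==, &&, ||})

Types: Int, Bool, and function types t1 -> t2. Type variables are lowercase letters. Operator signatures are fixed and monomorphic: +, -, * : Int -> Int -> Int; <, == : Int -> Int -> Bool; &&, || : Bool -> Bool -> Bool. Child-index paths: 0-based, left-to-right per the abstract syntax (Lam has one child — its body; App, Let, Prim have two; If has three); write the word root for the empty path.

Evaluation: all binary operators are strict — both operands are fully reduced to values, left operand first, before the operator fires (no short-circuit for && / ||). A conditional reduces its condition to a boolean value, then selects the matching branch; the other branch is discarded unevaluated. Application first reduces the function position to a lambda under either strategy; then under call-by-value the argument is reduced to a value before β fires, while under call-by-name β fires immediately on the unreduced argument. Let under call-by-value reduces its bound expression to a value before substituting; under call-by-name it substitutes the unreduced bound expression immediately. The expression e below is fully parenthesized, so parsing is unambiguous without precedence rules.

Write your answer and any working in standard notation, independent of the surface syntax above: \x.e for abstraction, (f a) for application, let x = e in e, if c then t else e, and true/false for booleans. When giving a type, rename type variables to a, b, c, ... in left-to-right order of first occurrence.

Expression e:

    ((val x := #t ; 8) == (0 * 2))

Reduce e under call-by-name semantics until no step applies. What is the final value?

Trace:
step 0: ((let x = true in 8) == (0 * 2))
step 1: [let@0] (8 == (0 * 2))
step 2: [delta@1] (8 == 0)
step 3: [delta@root] false

Answer: false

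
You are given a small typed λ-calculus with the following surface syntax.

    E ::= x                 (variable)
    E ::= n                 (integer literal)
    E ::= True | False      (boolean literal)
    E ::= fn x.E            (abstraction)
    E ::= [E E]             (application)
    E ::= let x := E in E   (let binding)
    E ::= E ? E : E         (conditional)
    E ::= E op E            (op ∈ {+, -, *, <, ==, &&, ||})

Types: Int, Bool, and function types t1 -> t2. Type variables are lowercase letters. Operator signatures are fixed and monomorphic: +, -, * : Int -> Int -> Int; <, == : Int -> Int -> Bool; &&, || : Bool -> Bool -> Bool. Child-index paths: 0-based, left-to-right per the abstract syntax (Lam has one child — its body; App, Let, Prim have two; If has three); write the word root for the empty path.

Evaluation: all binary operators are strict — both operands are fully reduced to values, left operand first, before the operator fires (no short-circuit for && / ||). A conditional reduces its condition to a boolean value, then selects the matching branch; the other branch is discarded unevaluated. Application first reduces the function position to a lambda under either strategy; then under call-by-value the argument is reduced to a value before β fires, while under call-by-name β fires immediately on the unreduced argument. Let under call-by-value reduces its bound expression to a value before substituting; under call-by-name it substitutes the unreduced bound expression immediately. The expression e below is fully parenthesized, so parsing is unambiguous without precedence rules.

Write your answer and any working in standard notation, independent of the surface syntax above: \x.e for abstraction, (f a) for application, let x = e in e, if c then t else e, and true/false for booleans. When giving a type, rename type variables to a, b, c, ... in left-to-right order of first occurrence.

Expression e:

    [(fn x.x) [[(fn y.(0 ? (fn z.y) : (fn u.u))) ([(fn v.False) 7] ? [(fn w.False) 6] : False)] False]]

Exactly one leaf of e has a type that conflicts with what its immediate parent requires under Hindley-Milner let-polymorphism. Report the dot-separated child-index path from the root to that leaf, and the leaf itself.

Working:
x : a
\x._ : a -> a
  unify Int ~ Bool
  FAIL: mismatch Int ~ Bool

Answer: 1.0.0.0.0 : 0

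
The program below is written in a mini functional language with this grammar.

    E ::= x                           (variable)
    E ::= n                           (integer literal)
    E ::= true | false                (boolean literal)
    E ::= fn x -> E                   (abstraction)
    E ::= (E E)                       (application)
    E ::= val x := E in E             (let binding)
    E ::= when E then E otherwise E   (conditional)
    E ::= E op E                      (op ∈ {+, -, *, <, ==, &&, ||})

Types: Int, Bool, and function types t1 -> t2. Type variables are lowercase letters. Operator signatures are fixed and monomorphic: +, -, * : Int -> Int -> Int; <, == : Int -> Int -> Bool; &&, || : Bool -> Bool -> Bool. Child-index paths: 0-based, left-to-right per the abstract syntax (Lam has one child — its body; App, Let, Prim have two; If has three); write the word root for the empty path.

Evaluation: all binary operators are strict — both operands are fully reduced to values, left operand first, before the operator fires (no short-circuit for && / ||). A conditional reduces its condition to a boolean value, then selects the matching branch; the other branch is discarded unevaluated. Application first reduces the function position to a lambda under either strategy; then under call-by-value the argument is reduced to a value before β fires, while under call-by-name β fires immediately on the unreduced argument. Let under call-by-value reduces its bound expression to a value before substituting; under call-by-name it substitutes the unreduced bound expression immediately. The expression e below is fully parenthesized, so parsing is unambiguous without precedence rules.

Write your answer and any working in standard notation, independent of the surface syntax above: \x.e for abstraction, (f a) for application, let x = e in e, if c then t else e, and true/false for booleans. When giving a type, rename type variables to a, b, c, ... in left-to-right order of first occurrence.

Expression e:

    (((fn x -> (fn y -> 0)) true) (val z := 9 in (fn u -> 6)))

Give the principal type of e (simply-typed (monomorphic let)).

Answer: Int

Derivation:
\y._ : b -> Int
\x._ : a -> b -> Int
  unify a -> b -> Int ~ Bool -> c
  unify a ~ Bool
  unify b -> Int ~ c
_ _ : b -> Int
let z : Int
\u._ : d -> Int
  unify b -> Int ~ (d -> Int) -> e
  unify b ~ d -> Int
  unify Int ~ e
_ _ : Int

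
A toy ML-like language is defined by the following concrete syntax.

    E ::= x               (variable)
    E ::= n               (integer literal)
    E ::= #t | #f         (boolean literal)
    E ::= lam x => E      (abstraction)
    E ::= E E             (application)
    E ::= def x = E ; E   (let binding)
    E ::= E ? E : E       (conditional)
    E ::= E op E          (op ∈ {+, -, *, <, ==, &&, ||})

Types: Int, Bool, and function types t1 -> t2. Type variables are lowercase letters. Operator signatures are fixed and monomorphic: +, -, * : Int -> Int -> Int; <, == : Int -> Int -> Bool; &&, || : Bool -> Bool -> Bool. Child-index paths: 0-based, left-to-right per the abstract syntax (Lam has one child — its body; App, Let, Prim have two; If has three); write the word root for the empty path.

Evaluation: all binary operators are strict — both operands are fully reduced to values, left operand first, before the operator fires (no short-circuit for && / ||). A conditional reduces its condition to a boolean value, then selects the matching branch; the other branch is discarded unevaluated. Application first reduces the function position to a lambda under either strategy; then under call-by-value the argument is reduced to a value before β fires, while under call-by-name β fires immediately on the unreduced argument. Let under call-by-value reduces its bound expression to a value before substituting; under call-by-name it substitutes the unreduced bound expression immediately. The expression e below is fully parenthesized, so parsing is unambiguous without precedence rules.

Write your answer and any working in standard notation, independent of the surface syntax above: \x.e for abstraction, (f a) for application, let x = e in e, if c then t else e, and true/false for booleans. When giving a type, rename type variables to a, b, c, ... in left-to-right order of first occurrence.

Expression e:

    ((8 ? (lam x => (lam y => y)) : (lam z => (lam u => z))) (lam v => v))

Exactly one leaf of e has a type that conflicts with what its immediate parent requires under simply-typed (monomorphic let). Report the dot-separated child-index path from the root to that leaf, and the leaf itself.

Trace:
  unify Int ~ Bool
  FAIL: mismatch Int ~ Bool

Answer: 0.0 : 8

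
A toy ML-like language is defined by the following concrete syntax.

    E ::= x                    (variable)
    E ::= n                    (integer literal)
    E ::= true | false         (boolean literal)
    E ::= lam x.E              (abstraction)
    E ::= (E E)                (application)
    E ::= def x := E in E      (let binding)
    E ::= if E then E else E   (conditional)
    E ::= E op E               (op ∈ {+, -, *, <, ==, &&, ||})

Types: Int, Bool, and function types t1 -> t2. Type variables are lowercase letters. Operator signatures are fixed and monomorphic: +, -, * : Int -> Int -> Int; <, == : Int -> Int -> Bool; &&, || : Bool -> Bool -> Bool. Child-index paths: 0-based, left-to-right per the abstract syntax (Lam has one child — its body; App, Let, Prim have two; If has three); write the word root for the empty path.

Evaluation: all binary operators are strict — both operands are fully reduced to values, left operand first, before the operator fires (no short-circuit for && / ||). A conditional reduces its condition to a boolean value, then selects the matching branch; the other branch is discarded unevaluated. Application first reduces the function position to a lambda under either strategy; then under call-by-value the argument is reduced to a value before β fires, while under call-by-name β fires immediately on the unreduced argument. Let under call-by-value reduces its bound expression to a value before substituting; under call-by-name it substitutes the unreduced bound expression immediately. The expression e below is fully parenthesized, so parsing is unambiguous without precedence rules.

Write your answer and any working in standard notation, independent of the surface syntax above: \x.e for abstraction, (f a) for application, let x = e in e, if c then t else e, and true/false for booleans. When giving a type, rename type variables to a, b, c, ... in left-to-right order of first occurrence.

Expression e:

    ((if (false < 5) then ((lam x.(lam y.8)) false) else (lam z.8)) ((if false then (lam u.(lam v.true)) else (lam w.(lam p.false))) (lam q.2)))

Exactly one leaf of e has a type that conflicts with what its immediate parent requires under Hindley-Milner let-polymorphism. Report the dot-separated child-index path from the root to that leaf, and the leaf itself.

Answer: 0.0.0 : false

Derivation:
  unify Bool ~ Int
  FAIL: mismatch Bool ~ Int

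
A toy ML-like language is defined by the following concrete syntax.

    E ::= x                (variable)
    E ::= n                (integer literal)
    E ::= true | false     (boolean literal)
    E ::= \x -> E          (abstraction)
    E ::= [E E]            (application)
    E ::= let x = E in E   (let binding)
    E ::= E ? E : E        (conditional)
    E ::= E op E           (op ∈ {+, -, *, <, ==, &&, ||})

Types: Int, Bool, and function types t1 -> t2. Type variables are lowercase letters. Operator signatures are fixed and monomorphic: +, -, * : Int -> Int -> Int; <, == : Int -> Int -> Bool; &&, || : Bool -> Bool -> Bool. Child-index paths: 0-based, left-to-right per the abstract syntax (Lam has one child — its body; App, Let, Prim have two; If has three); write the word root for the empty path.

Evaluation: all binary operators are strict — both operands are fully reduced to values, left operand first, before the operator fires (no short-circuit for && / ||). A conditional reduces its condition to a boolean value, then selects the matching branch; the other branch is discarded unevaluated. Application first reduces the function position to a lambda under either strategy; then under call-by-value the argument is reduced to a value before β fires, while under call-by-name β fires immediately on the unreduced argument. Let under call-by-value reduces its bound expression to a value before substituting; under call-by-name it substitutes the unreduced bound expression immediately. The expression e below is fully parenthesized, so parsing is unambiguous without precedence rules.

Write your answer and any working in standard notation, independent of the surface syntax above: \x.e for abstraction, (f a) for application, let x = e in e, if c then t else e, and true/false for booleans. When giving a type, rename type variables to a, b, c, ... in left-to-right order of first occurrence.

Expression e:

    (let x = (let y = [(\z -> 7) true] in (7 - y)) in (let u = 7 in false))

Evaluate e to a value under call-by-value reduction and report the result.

Answer: false

Trace:
step 0: (let x = (let y = ((\z.7) true) in (7 - y)) in (let u = 7 in false))
step 1: [beta@0.0] (let x = (let y = 7 in (7 - y)) in (let u = 7 in false))
step 2: [let@0] (let x = (7 - 7) in (let u = 7 in false))
step 3: [delta@0] (let x = 0 in (let u = 7 in false))
step 4: [let@root] (let u = 7 in false)
step 5: [let@root] false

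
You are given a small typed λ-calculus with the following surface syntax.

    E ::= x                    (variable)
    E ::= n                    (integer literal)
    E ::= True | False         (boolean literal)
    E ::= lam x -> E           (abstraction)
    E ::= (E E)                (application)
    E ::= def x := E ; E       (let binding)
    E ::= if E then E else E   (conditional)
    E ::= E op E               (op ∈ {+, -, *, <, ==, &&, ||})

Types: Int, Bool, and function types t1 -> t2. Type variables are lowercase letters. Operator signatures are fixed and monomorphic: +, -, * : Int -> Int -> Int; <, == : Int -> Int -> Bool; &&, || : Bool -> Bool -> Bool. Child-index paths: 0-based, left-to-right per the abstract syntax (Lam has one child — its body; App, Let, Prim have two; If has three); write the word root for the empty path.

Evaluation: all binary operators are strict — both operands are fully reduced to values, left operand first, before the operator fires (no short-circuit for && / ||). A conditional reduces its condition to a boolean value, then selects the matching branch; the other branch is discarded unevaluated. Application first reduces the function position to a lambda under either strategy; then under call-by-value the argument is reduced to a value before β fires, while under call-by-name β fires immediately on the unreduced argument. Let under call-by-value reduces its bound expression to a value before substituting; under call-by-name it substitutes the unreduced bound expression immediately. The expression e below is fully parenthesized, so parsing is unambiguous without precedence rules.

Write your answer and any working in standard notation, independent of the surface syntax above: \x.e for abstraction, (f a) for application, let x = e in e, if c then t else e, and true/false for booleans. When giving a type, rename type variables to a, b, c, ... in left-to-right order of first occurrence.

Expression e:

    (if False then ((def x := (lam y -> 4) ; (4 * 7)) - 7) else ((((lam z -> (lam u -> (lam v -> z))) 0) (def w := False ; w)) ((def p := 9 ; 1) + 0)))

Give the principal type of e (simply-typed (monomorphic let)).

Answer: Int

Derivation:
  unify Bool ~ Bool
\y._ : a -> Int
let x : a -> Int
  unify Int ~ Int
  unify Int ~ Int
  unify Int ~ Int
  unify Int ~ Int
z : b
\v._ : d -> b
\u._ : c -> d -> b
\z._ : b -> c -> d -> b
  unify b -> c -> d -> b ~ Int -> e
  unify b ~ Int
  unify c -> d -> Int ~ e
_ _ : c -> d -> Int
let w : Bool
w : Bool
  unify c -> d -> Int ~ Bool -> f
  unify c ~ Bool
  unify d -> Int ~ f
_ _ : d -> Int
let p : Int
  unify Int ~ Int
  unify Int ~ Int
  unify d -> Int ~ Int -> g
  unify d ~ Int
  unify Int ~ g
_ _ : Int
  unify Int ~ Int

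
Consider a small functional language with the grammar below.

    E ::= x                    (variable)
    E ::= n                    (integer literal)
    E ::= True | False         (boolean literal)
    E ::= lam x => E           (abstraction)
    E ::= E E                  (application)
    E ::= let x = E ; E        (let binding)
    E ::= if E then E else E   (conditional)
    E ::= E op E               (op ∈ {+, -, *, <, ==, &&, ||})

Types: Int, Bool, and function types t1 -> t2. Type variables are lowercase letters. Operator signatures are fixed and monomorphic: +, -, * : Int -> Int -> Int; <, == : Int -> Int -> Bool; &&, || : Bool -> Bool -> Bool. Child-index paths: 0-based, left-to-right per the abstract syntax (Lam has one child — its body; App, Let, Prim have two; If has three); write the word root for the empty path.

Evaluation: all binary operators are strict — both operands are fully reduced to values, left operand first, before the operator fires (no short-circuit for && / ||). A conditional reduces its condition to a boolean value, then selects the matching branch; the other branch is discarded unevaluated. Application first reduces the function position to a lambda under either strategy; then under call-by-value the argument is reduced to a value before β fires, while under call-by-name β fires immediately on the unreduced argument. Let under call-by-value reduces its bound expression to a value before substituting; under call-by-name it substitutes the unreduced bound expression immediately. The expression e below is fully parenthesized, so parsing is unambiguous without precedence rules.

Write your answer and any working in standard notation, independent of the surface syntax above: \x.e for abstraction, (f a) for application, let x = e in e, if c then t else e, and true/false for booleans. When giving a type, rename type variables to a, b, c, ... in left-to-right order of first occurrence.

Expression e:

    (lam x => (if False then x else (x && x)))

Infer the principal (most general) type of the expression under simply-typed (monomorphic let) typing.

Answer: Bool -> Bool

Trace:
  unify Bool ~ Bool
x : a
x : a
  unify a ~ Bool
x : Bool
  unify Bool ~ Bool
  unify Bool ~ Bool
\x._ : Bool -> Bool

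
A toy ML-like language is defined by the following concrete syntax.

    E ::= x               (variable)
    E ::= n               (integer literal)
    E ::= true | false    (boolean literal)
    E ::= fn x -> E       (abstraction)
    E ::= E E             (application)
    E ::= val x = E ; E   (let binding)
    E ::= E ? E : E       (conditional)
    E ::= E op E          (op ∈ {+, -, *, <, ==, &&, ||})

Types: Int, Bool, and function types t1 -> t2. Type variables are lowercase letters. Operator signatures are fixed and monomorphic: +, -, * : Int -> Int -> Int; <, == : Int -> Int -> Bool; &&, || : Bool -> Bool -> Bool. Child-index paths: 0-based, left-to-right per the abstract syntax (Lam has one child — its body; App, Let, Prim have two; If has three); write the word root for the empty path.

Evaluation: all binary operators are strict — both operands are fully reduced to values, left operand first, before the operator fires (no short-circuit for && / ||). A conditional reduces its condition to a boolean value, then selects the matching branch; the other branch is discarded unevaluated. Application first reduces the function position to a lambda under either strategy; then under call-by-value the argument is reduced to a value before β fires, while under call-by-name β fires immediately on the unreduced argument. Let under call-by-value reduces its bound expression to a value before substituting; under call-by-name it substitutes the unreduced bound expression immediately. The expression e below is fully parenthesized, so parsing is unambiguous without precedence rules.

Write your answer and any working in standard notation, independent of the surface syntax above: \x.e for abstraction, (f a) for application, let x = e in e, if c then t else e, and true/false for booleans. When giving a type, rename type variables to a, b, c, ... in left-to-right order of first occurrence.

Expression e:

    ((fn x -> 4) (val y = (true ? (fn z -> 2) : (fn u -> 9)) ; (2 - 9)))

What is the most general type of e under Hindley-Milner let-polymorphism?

Trace:
\x._ : a -> Int
  unify Bool ~ Bool
\z._ : b -> Int
\u._ : c -> Int
  unify b -> Int ~ c -> Int
  unify b ~ c
  unify Int ~ Int
let y : forall. c -> Int
  unify Int ~ Int
  unify Int ~ Int
  unify a -> Int ~ Int -> d
  unify a ~ Int
  unify Int ~ d
_ _ : Int

Answer: Int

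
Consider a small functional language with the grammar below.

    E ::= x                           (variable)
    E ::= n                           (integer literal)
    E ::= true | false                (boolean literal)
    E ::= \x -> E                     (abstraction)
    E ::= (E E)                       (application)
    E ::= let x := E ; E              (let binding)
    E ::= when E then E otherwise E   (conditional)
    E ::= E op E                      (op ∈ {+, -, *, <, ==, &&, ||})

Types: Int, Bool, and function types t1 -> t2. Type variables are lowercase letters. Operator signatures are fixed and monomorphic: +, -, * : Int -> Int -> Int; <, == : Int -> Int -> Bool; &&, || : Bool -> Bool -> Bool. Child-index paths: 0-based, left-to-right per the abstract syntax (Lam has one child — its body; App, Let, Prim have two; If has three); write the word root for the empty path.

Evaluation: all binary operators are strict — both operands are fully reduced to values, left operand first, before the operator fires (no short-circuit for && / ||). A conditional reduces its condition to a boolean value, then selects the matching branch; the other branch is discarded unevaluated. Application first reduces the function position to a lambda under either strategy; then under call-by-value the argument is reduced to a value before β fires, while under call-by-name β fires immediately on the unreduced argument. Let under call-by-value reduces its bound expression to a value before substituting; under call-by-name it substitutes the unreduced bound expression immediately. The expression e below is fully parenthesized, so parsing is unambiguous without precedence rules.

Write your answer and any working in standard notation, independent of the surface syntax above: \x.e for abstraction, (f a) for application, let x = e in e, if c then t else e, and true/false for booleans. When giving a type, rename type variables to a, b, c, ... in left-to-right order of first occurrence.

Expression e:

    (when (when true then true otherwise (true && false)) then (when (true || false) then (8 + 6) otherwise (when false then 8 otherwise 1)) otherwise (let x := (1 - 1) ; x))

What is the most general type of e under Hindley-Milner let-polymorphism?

Answer: Int

Trace:
  unify Bool ~ Bool
  unify Bool ~ Bool
  unify Bool ~ Bool
  unify Bool ~ Bool
  unify Bool ~ Bool
  unify Bool ~ Bool
  unify Bool ~ Bool
  unify Bool ~ Bool
  unify Int ~ Int
  unify Int ~ Int
  unify Bool ~ Bool
  unify Int ~ Int
  unify Int ~ Int
  unify Int ~ Int
  unify Int ~ Int
let x : Int
x : Int
  unify Int ~ Int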